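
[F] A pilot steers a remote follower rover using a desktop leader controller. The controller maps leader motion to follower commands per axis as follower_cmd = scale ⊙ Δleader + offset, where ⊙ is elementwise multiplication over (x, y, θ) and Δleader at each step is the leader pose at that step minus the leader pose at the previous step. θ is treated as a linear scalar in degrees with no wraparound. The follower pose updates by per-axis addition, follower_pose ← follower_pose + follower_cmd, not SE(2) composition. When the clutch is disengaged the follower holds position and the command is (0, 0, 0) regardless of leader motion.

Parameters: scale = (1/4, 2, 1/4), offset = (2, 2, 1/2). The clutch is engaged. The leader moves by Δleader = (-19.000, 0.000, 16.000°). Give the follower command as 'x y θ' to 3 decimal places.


-2.750 2.000 4.500

axis x: 1/4·-19.000 + 2 = -2.750
axis y: 2·0.000 + 2 = 2.000
axis θ: 1/4·16.000 + 1/2 = 4.500


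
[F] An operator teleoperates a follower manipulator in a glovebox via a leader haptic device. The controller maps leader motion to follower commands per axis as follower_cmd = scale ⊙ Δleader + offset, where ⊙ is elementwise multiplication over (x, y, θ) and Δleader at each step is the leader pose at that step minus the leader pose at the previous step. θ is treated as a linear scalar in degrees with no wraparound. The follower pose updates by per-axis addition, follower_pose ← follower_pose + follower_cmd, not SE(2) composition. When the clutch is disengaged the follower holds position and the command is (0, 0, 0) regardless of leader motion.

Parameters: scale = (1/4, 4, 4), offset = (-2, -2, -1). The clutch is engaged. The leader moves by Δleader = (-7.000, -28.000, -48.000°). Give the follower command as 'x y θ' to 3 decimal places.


-3.750 -114.000 -193.000

axis x: 1/4·-7.000 + -2 = -3.750
axis y: 4·-28.000 + -2 = -114.000
axis θ: 4·-48.000 + -1 = -193.000


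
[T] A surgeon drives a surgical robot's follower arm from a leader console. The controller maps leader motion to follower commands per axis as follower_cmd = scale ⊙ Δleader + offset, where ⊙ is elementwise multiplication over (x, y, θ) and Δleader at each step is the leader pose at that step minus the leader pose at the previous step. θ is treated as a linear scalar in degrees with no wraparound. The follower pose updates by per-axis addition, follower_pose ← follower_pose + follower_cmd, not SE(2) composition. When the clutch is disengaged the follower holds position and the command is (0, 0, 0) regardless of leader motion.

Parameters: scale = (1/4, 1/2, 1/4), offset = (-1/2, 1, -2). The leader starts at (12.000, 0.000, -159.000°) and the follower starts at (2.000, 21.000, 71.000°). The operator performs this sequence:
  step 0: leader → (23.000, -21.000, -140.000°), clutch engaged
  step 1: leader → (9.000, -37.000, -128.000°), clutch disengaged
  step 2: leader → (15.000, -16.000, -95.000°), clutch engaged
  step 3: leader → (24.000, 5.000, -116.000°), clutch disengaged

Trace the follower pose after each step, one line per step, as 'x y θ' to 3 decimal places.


4.250 11.500 73.750
4.250 11.500 73.750
5.250 23.000 80.000
5.250 23.000 80.000

step 0: Δleader=(11.000, -21.000, 19.000°), engaged; cmd=(2.250, -9.500, 2.750°) → follower=(4.250, 11.500, 73.750°)
step 1: Δleader=(-14.000, -16.000, 12.000°), disengaged; cmd=(0,0,0) → follower holds at (4.250, 11.500, 73.750°)
step 2: Δleader=(6.000, 21.000, 33.000°), engaged; cmd=(1.000, 11.500, 6.250°) → follower=(5.250, 23.000, 80.000°)
step 3: Δleader=(9.000, 21.000, -21.000°), disengaged; cmd=(0,0,0) → follower holds at (5.250, 23.000, 80.000°)


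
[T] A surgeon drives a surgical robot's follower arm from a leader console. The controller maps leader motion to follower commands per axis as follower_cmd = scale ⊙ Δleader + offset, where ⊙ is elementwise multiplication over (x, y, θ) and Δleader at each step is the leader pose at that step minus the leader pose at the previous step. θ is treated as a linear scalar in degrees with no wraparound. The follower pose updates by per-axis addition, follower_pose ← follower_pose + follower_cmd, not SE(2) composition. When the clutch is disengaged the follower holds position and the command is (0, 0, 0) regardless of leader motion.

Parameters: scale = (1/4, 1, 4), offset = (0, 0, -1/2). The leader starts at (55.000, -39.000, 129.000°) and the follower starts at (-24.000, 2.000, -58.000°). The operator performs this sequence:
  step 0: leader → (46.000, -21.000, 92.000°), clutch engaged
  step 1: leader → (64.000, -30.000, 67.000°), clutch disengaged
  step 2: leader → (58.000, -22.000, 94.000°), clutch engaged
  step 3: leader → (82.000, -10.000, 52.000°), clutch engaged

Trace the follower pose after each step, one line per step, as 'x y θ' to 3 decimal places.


step 0: Δleader=(-9.000, 18.000, -37.000°), engaged; cmd=(-2.250, 18.000, -148.500°) → follower=(-26.250, 20.000, -206.500°)
step 1: Δleader=(18.000, -9.000, -25.000°), disengaged; cmd=(0,0,0) → follower holds at (-26.250, 20.000, -206.500°)
step 2: Δleader=(-6.000, 8.000, 27.000°), engaged; cmd=(-1.500, 8.000, 107.500°) → follower=(-27.750, 28.000, -99.000°)
step 3: Δleader=(24.000, 12.000, -42.000°), engaged; cmd=(6.000, 12.000, -168.500°) → follower=(-21.750, 40.000, -267.500°)

-26.250 20.000 -206.500
-26.250 20.000 -206.500
-27.750 28.000 -99.000
-21.750 40.000 -267.500


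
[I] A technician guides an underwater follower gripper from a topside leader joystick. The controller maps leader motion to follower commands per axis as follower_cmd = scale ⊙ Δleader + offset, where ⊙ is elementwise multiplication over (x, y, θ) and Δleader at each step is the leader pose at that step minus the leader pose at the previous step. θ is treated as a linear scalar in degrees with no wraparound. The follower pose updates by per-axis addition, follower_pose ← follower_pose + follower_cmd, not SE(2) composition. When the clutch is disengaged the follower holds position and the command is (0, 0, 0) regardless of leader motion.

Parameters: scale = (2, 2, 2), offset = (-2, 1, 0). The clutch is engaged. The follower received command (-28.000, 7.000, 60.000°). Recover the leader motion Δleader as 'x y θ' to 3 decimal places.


-13.000 3.000 30.000

axis x: (-28.000 − -2) / (2) = -13.000
axis y: (7.000 − 1) / (2) = 3.000
axis θ: (60.000 − 0) / (2) = 30.000


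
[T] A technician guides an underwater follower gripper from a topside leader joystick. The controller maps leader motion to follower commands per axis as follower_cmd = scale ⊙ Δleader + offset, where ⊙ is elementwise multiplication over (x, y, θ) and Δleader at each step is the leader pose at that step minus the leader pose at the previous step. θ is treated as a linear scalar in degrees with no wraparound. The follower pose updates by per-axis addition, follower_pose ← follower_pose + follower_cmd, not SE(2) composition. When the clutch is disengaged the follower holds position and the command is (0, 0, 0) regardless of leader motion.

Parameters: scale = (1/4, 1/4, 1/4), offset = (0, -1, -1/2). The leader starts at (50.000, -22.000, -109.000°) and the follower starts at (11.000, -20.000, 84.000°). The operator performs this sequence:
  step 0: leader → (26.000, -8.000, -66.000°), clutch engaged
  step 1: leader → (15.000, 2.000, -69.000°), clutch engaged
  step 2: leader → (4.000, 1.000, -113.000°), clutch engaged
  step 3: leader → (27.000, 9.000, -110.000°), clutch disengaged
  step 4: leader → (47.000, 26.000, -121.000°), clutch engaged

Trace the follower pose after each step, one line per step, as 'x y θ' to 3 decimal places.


5.000 -17.500 94.250
2.250 -16.000 93.000
-0.500 -17.250 81.500
-0.500 -17.250 81.500
4.500 -14.000 78.250

step 0: Δleader=(-24.000, 14.000, 43.000°), engaged; cmd=(-6.000, 2.500, 10.250°) → follower=(5.000, -17.500, 94.250°)
step 1: Δleader=(-11.000, 10.000, -3.000°), engaged; cmd=(-2.750, 1.500, -1.250°) → follower=(2.250, -16.000, 93.000°)
step 2: Δleader=(-11.000, -1.000, -44.000°), engaged; cmd=(-2.750, -1.250, -11.500°) → follower=(-0.500, -17.250, 81.500°)
step 3: Δleader=(23.000, 8.000, 3.000°), disengaged; cmd=(0,0,0) → follower holds at (-0.500, -17.250, 81.500°)
step 4: Δleader=(20.000, 17.000, -11.000°), engaged; cmd=(5.000, 3.250, -3.250°) → follower=(4.500, -14.000, 78.250°)


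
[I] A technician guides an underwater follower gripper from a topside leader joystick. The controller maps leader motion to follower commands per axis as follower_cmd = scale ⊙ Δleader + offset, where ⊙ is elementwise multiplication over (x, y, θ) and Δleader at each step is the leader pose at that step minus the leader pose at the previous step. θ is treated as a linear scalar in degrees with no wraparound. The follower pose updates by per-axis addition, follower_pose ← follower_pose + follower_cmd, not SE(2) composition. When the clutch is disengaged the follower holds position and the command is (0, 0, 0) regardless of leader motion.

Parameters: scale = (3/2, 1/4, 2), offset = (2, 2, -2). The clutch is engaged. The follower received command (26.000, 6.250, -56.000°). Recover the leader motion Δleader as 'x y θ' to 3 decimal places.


axis x: (26.000 − 2) / (3/2) = 16.000
axis y: (6.250 − 2) / (1/4) = 17.000
axis θ: (-56.000 − -2) / (2) = -27.000

16.000 17.000 -27.000


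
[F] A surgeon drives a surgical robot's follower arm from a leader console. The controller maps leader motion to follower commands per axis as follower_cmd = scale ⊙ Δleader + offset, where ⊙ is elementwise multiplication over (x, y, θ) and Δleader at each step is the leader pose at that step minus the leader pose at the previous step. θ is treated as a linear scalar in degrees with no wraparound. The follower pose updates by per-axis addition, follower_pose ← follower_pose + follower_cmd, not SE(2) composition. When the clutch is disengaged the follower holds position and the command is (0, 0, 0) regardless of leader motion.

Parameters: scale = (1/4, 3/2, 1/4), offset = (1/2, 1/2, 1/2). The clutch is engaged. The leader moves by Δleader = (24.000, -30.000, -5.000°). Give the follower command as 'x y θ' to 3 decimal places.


6.500 -44.500 -0.750

axis x: 1/4·24.000 + 1/2 = 6.500
axis y: 3/2·-30.000 + 1/2 = -44.500
axis θ: 1/4·-5.000 + 1/2 = -0.750


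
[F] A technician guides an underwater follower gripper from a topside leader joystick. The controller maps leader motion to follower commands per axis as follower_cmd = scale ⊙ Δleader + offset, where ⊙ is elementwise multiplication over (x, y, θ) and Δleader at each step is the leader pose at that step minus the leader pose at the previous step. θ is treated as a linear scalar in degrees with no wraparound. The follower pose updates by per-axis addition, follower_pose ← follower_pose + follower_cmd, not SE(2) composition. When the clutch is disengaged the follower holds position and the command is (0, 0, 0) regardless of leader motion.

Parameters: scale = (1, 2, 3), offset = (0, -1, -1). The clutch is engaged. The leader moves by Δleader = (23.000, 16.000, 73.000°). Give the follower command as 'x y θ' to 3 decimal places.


23.000 31.000 218.000

axis x: 1·23.000 + 0 = 23.000
axis y: 2·16.000 + -1 = 31.000
axis θ: 3·73.000 + -1 = 218.000


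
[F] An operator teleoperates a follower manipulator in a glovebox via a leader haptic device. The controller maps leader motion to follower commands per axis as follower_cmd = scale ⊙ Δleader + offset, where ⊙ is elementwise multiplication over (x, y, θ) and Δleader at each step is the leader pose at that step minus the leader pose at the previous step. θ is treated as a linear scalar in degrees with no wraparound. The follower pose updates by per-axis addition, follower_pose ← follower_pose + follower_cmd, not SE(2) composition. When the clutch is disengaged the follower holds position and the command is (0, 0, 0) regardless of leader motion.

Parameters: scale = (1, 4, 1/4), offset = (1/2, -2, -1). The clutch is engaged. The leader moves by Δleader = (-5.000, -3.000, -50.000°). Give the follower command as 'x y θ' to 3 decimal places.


axis x: 1·-5.000 + 1/2 = -4.500
axis y: 4·-3.000 + -2 = -14.000
axis θ: 1/4·-50.000 + -1 = -13.500

-4.500 -14.000 -13.500


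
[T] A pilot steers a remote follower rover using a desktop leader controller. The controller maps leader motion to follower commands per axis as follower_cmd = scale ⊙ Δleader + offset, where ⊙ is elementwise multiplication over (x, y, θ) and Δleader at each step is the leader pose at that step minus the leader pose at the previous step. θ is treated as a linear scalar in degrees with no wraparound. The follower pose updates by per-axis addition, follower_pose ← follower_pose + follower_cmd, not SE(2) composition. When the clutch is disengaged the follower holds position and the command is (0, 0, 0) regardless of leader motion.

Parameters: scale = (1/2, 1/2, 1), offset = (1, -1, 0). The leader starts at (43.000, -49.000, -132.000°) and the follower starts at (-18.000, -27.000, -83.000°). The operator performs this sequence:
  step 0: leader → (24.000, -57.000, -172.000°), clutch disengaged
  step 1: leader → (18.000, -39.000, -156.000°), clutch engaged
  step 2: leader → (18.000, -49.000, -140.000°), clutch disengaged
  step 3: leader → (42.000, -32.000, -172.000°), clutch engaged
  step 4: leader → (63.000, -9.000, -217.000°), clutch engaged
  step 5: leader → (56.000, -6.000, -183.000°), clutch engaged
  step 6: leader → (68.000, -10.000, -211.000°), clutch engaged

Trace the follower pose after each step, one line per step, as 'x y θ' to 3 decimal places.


step 0: Δleader=(-19.000, -8.000, -40.000°), disengaged; cmd=(0,0,0) → follower holds at (-18.000, -27.000, -83.000°)
step 1: Δleader=(-6.000, 18.000, 16.000°), engaged; cmd=(-2.000, 8.000, 16.000°) → follower=(-20.000, -19.000, -67.000°)
step 2: Δleader=(0.000, -10.000, 16.000°), disengaged; cmd=(0,0,0) → follower holds at (-20.000, -19.000, -67.000°)
step 3: Δleader=(24.000, 17.000, -32.000°), engaged; cmd=(13.000, 7.500, -32.000°) → follower=(-7.000, -11.500, -99.000°)
step 4: Δleader=(21.000, 23.000, -45.000°), engaged; cmd=(11.500, 10.500, -45.000°) → follower=(4.500, -1.000, -144.000°)
step 5: Δleader=(-7.000, 3.000, 34.000°), engaged; cmd=(-2.500, 0.500, 34.000°) → follower=(2.000, -0.500, -110.000°)
step 6: Δleader=(12.000, -4.000, -28.000°), engaged; cmd=(7.000, -3.000, -28.000°) → follower=(9.000, -3.500, -138.000°)

-18.000 -27.000 -83.000
-20.000 -19.000 -67.000
-20.000 -19.000 -67.000
-7.000 -11.500 -99.000
4.500 -1.000 -144.000
2.000 -0.500 -110.000
9.000 -3.500 -138.000


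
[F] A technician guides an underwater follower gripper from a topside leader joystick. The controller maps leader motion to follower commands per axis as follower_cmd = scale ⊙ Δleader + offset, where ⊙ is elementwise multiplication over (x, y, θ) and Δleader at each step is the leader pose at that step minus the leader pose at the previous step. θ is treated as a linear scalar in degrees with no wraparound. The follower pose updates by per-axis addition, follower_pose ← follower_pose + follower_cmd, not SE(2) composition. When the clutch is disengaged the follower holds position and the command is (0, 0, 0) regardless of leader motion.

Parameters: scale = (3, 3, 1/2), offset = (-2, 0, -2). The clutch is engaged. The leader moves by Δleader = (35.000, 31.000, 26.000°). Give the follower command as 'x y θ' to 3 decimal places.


103.000 93.000 11.000

axis x: 3·35.000 + -2 = 103.000
axis y: 3·31.000 + 0 = 93.000
axis θ: 1/2·26.000 + -2 = 11.000


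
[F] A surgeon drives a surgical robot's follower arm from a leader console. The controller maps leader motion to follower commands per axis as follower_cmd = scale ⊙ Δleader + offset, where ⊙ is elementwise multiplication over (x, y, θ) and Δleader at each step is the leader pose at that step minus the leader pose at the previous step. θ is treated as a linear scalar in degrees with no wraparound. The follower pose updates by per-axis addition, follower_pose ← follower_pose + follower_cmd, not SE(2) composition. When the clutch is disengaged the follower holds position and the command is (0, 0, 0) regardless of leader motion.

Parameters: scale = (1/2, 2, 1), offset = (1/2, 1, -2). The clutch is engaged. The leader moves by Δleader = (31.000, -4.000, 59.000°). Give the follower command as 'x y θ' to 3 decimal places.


16.000 -7.000 57.000

axis x: 1/2·31.000 + 1/2 = 16.000
axis y: 2·-4.000 + 1 = -7.000
axis θ: 1·59.000 + -2 = 57.000


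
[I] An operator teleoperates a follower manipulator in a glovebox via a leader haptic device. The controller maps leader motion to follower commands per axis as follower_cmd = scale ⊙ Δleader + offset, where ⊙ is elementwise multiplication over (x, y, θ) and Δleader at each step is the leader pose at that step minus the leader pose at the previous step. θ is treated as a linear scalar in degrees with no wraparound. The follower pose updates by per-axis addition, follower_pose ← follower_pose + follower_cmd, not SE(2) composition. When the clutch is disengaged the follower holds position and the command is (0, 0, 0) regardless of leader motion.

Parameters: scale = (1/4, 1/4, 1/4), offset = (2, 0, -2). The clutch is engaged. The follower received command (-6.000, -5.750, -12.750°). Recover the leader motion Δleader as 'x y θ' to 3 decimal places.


-32.000 -23.000 -43.000

axis x: (-6.000 − 2) / (1/4) = -32.000
axis y: (-5.750 − 0) / (1/4) = -23.000
axis θ: (-12.750 − -2) / (1/4) = -43.000


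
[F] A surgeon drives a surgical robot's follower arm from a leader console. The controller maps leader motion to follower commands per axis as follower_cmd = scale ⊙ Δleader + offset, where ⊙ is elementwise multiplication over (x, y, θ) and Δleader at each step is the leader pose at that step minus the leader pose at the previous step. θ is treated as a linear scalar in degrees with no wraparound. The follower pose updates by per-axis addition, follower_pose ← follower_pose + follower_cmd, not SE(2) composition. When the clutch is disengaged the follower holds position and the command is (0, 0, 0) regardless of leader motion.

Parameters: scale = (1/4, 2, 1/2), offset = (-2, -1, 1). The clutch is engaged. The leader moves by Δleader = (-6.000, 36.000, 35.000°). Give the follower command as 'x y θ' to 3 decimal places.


axis x: 1/4·-6.000 + -2 = -3.500
axis y: 2·36.000 + -1 = 71.000
axis θ: 1/2·35.000 + 1 = 18.500

-3.500 71.000 18.500


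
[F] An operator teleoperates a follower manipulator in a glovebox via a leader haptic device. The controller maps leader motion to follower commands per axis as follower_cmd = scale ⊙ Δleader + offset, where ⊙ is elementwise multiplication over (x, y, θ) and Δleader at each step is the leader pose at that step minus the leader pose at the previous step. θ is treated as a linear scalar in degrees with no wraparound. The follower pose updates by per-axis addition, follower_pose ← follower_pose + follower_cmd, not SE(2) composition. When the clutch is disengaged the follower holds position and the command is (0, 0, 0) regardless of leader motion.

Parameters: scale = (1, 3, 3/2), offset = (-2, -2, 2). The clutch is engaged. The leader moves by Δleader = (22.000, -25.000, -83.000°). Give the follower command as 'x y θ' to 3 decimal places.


20.000 -77.000 -122.500

axis x: 1·22.000 + -2 = 20.000
axis y: 3·-25.000 + -2 = -77.000
axis θ: 3/2·-83.000 + 2 = -122.500


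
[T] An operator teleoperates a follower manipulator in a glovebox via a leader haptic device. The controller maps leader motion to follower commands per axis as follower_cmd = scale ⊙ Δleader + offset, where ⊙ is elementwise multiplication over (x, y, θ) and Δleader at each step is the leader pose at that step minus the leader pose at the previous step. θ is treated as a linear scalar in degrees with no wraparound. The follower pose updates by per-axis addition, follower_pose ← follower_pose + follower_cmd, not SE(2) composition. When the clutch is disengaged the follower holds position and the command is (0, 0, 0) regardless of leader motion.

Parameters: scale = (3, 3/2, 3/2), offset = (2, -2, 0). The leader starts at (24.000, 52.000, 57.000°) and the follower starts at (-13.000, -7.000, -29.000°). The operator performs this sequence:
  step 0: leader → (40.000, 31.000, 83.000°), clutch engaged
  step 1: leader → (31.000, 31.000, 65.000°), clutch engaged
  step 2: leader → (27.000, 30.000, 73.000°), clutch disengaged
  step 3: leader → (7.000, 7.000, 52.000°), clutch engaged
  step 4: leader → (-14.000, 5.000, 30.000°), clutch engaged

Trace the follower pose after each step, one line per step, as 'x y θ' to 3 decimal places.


step 0: Δleader=(16.000, -21.000, 26.000°), engaged; cmd=(50.000, -33.500, 39.000°) → follower=(37.000, -40.500, 10.000°)
step 1: Δleader=(-9.000, 0.000, -18.000°), engaged; cmd=(-25.000, -2.000, -27.000°) → follower=(12.000, -42.500, -17.000°)
step 2: Δleader=(-4.000, -1.000, 8.000°), disengaged; cmd=(0,0,0) → follower holds at (12.000, -42.500, -17.000°)
step 3: Δleader=(-20.000, -23.000, -21.000°), engaged; cmd=(-58.000, -36.500, -31.500°) → follower=(-46.000, -79.000, -48.500°)
step 4: Δleader=(-21.000, -2.000, -22.000°), engaged; cmd=(-61.000, -5.000, -33.000°) → follower=(-107.000, -84.000, -81.500°)

37.000 -40.500 10.000
12.000 -42.500 -17.000
12.000 -42.500 -17.000
-46.000 -79.000 -48.500
-107.000 -84.000 -81.500


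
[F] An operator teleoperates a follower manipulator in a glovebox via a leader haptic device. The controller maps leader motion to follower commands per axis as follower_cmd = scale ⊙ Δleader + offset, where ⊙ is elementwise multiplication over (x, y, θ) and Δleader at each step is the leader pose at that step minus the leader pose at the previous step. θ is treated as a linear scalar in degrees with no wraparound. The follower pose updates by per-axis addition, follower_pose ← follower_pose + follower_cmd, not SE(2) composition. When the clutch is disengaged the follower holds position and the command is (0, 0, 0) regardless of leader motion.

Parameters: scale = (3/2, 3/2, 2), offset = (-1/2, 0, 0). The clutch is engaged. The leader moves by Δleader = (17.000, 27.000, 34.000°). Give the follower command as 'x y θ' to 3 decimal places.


25.000 40.500 68.000

axis x: 3/2·17.000 + -1/2 = 25.000
axis y: 3/2·27.000 + 0 = 40.500
axis θ: 2·34.000 + 0 = 68.000


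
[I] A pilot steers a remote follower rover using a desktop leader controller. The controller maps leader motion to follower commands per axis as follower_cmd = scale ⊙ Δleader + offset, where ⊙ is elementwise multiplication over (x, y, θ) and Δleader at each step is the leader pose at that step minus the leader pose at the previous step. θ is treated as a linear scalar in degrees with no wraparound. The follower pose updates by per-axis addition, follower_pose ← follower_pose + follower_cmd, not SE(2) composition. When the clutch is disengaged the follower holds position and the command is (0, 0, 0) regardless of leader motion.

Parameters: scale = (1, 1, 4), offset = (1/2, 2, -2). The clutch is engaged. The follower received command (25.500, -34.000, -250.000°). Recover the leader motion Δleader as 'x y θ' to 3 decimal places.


axis x: (25.500 − 1/2) / (1) = 25.000
axis y: (-34.000 − 2) / (1) = -36.000
axis θ: (-250.000 − -2) / (4) = -62.000

25.000 -36.000 -62.000


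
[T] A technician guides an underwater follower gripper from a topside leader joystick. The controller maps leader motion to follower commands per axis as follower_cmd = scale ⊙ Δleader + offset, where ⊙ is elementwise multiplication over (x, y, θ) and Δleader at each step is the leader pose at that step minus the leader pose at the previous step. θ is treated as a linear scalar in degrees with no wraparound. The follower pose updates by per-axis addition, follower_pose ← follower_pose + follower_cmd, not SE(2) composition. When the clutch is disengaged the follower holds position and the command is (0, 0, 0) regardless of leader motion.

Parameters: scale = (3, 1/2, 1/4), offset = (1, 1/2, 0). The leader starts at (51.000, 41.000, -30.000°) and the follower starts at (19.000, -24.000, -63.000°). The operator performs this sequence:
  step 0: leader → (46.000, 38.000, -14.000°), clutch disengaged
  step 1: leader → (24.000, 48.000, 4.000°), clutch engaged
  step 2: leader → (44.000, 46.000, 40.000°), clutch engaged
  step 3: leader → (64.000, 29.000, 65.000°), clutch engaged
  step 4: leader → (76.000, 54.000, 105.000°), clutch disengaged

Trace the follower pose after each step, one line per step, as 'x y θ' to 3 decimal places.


step 0: Δleader=(-5.000, -3.000, 16.000°), disengaged; cmd=(0,0,0) → follower holds at (19.000, -24.000, -63.000°)
step 1: Δleader=(-22.000, 10.000, 18.000°), engaged; cmd=(-65.000, 5.500, 4.500°) → follower=(-46.000, -18.500, -58.500°)
step 2: Δleader=(20.000, -2.000, 36.000°), engaged; cmd=(61.000, -0.500, 9.000°) → follower=(15.000, -19.000, -49.500°)
step 3: Δleader=(20.000, -17.000, 25.000°), engaged; cmd=(61.000, -8.000, 6.250°) → follower=(76.000, -27.000, -43.250°)
step 4: Δleader=(12.000, 25.000, 40.000°), disengaged; cmd=(0,0,0) → follower holds at (76.000, -27.000, -43.250°)

19.000 -24.000 -63.000
-46.000 -18.500 -58.500
15.000 -19.000 -49.500
76.000 -27.000 -43.250
76.000 -27.000 -43.250


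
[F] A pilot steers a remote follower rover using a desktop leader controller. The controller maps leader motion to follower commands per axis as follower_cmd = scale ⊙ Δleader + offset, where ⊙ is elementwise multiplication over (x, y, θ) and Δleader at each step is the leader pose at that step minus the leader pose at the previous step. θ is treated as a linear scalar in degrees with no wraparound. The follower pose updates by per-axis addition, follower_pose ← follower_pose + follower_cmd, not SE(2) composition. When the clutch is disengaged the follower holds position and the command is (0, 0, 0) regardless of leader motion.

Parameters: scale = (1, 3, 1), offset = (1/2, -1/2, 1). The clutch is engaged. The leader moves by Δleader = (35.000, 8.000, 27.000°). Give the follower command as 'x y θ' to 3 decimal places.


35.500 23.500 28.000

axis x: 1·35.000 + 1/2 = 35.500
axis y: 3·8.000 + -1/2 = 23.500
axis θ: 1·27.000 + 1 = 28.000


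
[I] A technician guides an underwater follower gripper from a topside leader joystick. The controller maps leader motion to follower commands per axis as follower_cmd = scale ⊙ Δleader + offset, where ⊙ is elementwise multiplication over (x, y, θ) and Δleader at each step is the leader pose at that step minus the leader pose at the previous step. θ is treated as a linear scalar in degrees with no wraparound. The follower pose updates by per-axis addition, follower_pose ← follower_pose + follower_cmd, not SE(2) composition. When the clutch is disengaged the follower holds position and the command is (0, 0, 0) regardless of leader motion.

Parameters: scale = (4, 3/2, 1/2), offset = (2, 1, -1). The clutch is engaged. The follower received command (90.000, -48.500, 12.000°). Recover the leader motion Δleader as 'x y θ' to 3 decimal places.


22.000 -33.000 26.000

axis x: (90.000 − 2) / (4) = 22.000
axis y: (-48.500 − 1) / (3/2) = -33.000
axis θ: (12.000 − -1) / (1/2) = 26.000


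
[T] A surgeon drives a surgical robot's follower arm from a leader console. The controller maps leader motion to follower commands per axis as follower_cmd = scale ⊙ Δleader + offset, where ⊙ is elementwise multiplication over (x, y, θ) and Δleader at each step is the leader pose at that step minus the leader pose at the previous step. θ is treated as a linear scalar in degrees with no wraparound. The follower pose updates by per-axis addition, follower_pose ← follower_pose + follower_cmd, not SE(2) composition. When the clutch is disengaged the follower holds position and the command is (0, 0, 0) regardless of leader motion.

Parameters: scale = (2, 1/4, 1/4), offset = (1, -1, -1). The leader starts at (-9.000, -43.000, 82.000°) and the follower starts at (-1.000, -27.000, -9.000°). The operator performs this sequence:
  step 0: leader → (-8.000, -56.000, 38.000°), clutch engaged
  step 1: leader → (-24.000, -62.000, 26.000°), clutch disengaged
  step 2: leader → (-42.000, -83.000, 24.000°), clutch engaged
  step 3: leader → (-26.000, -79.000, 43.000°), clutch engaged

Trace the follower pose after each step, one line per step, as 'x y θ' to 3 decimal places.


2.000 -31.250 -21.000
2.000 -31.250 -21.000
-33.000 -37.500 -22.500
0.000 -37.500 -18.750

step 0: Δleader=(1.000, -13.000, -44.000°), engaged; cmd=(3.000, -4.250, -12.000°) → follower=(2.000, -31.250, -21.000°)
step 1: Δleader=(-16.000, -6.000, -12.000°), disengaged; cmd=(0,0,0) → follower holds at (2.000, -31.250, -21.000°)
step 2: Δleader=(-18.000, -21.000, -2.000°), engaged; cmd=(-35.000, -6.250, -1.500°) → follower=(-33.000, -37.500, -22.500°)
step 3: Δleader=(16.000, 4.000, 19.000°), engaged; cmd=(33.000, 0.000, 3.750°) → follower=(0.000, -37.500, -18.750°)


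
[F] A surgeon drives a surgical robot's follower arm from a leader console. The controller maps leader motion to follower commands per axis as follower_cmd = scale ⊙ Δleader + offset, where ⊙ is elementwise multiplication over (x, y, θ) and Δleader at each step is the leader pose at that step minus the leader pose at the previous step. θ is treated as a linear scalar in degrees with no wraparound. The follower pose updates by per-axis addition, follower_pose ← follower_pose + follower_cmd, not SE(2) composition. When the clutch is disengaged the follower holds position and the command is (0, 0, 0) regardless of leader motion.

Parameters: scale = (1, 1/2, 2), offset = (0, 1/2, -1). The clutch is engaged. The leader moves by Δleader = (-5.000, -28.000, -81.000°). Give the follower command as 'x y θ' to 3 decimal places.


-5.000 -13.500 -163.000

axis x: 1·-5.000 + 0 = -5.000
axis y: 1/2·-28.000 + 1/2 = -13.500
axis θ: 2·-81.000 + -1 = -163.000


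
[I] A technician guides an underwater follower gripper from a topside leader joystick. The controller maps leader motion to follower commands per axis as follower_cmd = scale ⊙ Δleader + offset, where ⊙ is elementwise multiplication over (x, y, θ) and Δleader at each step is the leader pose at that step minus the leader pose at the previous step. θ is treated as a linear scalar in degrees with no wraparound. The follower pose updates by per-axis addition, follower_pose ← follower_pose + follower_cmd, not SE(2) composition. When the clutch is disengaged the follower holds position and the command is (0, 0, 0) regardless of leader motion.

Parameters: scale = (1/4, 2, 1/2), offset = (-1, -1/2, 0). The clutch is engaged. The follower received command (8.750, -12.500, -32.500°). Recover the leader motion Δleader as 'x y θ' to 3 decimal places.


axis x: (8.750 − -1) / (1/4) = 39.000
axis y: (-12.500 − -1/2) / (2) = -6.000
axis θ: (-32.500 − 0) / (1/2) = -65.000

39.000 -6.000 -65.000


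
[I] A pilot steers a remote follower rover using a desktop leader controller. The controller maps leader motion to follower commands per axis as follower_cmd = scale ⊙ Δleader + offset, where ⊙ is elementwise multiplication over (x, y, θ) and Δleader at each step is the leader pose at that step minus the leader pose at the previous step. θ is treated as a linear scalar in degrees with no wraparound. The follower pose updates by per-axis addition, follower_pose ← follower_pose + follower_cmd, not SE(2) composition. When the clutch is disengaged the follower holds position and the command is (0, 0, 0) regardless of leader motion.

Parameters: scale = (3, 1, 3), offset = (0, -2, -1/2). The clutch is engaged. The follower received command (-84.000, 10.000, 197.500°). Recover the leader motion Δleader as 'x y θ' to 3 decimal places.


axis x: (-84.000 − 0) / (3) = -28.000
axis y: (10.000 − -2) / (1) = 12.000
axis θ: (197.500 − -1/2) / (3) = 66.000

-28.000 12.000 66.000


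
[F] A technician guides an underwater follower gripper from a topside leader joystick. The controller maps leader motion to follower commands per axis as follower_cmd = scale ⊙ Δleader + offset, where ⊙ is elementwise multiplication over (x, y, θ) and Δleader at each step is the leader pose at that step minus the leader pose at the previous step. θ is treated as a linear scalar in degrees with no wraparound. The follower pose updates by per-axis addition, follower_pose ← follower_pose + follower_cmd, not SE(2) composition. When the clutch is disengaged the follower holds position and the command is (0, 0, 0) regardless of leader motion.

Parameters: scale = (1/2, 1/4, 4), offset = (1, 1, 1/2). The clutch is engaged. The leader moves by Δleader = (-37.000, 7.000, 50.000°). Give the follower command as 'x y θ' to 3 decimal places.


axis x: 1/2·-37.000 + 1 = -17.500
axis y: 1/4·7.000 + 1 = 2.750
axis θ: 4·50.000 + 1/2 = 200.500

-17.500 2.750 200.500


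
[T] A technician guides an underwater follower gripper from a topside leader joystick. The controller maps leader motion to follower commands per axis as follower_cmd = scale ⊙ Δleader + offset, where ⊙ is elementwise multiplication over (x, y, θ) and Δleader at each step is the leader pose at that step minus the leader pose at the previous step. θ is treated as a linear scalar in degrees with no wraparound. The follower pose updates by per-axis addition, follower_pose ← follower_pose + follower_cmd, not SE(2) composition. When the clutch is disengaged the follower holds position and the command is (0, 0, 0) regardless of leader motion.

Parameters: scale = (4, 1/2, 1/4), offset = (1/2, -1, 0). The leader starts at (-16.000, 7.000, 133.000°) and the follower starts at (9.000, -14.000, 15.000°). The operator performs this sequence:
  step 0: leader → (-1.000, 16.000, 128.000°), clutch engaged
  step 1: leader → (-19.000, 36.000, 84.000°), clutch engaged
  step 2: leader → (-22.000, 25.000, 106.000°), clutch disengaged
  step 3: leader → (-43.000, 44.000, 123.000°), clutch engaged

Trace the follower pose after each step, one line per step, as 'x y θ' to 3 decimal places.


step 0: Δleader=(15.000, 9.000, -5.000°), engaged; cmd=(60.500, 3.500, -1.250°) → follower=(69.500, -10.500, 13.750°)
step 1: Δleader=(-18.000, 20.000, -44.000°), engaged; cmd=(-71.500, 9.000, -11.000°) → follower=(-2.000, -1.500, 2.750°)
step 2: Δleader=(-3.000, -11.000, 22.000°), disengaged; cmd=(0,0,0) → follower holds at (-2.000, -1.500, 2.750°)
step 3: Δleader=(-21.000, 19.000, 17.000°), engaged; cmd=(-83.500, 8.500, 4.250°) → follower=(-85.500, 7.000, 7.000°)

69.500 -10.500 13.750
-2.000 -1.500 2.750
-2.000 -1.500 2.750
-85.500 7.000 7.000


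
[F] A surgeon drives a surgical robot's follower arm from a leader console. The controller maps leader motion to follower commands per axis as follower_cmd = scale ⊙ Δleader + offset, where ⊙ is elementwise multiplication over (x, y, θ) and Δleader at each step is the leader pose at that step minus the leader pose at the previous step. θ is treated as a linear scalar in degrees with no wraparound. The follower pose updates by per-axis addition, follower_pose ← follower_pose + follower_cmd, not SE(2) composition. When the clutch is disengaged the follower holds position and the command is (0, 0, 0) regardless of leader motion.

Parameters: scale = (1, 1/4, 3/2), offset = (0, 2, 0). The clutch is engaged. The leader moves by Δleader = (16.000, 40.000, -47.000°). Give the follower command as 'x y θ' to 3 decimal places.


axis x: 1·16.000 + 0 = 16.000
axis y: 1/4·40.000 + 2 = 12.000
axis θ: 3/2·-47.000 + 0 = -70.500

16.000 12.000 -70.500


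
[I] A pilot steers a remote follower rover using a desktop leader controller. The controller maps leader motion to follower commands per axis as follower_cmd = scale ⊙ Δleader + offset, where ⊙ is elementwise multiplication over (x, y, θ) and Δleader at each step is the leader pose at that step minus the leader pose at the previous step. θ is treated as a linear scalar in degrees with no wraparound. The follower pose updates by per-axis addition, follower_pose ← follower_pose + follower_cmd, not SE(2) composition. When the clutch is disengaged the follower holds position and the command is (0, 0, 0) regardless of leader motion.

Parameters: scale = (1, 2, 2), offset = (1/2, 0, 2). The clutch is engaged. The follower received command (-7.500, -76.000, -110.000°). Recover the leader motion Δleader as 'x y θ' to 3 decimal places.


-8.000 -38.000 -56.000

axis x: (-7.500 − 1/2) / (1) = -8.000
axis y: (-76.000 − 0) / (2) = -38.000
axis θ: (-110.000 − 2) / (2) = -56.000


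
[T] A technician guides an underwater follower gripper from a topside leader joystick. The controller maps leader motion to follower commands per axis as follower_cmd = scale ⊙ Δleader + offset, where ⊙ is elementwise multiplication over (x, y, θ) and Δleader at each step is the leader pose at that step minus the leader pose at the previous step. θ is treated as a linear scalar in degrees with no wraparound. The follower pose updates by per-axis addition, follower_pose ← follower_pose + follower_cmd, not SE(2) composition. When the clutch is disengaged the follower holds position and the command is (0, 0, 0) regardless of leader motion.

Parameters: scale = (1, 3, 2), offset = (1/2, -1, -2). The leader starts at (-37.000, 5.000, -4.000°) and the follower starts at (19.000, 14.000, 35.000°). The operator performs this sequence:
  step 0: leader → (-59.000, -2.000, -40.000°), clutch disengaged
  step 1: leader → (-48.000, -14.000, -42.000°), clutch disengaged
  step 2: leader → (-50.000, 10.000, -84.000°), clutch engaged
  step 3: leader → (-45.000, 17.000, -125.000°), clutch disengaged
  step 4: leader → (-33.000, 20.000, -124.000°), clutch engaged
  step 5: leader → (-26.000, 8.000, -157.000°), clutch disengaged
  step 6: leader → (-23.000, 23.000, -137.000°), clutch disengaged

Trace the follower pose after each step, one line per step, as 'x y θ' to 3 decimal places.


19.000 14.000 35.000
19.000 14.000 35.000
17.500 85.000 -51.000
17.500 85.000 -51.000
30.000 93.000 -51.000
30.000 93.000 -51.000
30.000 93.000 -51.000

step 0: Δleader=(-22.000, -7.000, -36.000°), disengaged; cmd=(0,0,0) → follower holds at (19.000, 14.000, 35.000°)
step 1: Δleader=(11.000, -12.000, -2.000°), disengaged; cmd=(0,0,0) → follower holds at (19.000, 14.000, 35.000°)
step 2: Δleader=(-2.000, 24.000, -42.000°), engaged; cmd=(-1.500, 71.000, -86.000°) → follower=(17.500, 85.000, -51.000°)
step 3: Δleader=(5.000, 7.000, -41.000°), disengaged; cmd=(0,0,0) → follower holds at (17.500, 85.000, -51.000°)
step 4: Δleader=(12.000, 3.000, 1.000°), engaged; cmd=(12.500, 8.000, 0.000°) → follower=(30.000, 93.000, -51.000°)
step 5: Δleader=(7.000, -12.000, -33.000°), disengaged; cmd=(0,0,0) → follower holds at (30.000, 93.000, -51.000°)
step 6: Δleader=(3.000, 15.000, 20.000°), disengaged; cmd=(0,0,0) → follower holds at (30.000, 93.000, -51.000°)


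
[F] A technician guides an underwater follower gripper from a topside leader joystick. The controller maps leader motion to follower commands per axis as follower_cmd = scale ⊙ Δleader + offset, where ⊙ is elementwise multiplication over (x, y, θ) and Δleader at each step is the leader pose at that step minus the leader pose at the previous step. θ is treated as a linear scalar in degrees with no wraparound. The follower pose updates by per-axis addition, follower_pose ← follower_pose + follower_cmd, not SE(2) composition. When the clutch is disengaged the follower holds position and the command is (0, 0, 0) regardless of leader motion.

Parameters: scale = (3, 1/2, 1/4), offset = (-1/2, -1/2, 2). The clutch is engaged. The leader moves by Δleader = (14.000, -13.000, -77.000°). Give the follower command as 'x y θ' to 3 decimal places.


41.500 -7.000 -17.250

axis x: 3·14.000 + -1/2 = 41.500
axis y: 1/2·-13.000 + -1/2 = -7.000
axis θ: 1/4·-77.000 + 2 = -17.250
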